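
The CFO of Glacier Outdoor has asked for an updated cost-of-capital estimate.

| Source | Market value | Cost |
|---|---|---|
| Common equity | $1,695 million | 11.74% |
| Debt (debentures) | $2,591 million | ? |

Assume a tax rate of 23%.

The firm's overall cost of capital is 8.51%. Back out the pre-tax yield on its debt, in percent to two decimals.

8.31%

Total capital V = 1695 + 2591 = 4286.
Equity weight = 1695/4286 = 0.3955.
Debentures weight = 2591/4286 = 0.6045.
Equity contribution = 0.3955 × 11.74% = 4.6429%.
Remaining for debt = 8.51% − 4.6429% = 3.8671%.
Rd × (1 − 23%) × 0.6045 = 3.8671%  ⇒  Rd = 8.3078%.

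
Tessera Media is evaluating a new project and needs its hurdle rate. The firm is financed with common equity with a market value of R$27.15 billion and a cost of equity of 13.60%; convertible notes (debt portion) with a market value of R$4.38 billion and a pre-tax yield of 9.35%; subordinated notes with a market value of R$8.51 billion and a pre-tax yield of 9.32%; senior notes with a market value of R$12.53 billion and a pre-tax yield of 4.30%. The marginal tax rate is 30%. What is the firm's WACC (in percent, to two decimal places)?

Total capital V = 27.15 + 4.38 + 8.51 + 12.53 = 52.57.
Equity: weight = 27.15/52.57 = 0.5165; cost = 13.6%.
Convertible notes (debt portion): weight = 4.38/52.57 = 0.0833; after-tax cost = 9.35% × (1 − 30%) = 6.5450%.
Subordinated notes: weight = 8.51/52.57 = 0.1619; after-tax cost = 9.32% × (1 − 30%) = 6.5240%.
Senior notes: weight = 12.53/52.57 = 0.2383; after-tax cost = 4.3% × (1 − 30%) = 3.0100%.
WACC = 0.5165 × 13.6000% + 0.0833 × 6.5450% + 0.1619 × 6.5240% + 0.2383 × 3.0100% = 9.3426%.

9.34%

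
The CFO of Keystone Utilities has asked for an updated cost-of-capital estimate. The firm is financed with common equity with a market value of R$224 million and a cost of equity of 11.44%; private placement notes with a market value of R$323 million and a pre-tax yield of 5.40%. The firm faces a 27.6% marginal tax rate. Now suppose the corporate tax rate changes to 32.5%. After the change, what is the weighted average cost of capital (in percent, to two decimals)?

6.84%

After the change:
Total capital V = 224 + 323 = 547.
Equity: weight = 224/547 = 0.4095; cost = 11.44%.
Private placement notes: weight = 323/547 = 0.5905; after-tax cost = 5.4% × (1 − 32.5%) = 3.6450%.
WACC = 0.4095 × 11.4400% + 0.5905 × 3.6450% = 6.8371%.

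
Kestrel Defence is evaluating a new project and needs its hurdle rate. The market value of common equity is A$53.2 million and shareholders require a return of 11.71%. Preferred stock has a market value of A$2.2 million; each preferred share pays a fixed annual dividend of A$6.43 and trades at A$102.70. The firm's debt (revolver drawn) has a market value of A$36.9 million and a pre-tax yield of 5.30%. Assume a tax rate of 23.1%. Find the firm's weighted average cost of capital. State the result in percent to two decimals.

Cost of preferred: Rp = 6.43 / 102.7 = 6.2610%.
Total capital V = 53.2 + 2.2 + 36.9 = 92.3.
Equity: weight = 53.2/92.3 = 0.5764; cost = 11.71%.
Preferred: weight = 2.2/92.3 = 0.0238; cost = 6.261%.
Revolver drawn: weight = 36.9/92.3 = 0.3998; after-tax cost = 5.3% × (1 − 23.1%) = 4.0757%.
WACC = 0.5764 × 11.7100% + 0.0238 × 6.2610% + 0.3998 × 4.0757% = 8.5281%.

8.53%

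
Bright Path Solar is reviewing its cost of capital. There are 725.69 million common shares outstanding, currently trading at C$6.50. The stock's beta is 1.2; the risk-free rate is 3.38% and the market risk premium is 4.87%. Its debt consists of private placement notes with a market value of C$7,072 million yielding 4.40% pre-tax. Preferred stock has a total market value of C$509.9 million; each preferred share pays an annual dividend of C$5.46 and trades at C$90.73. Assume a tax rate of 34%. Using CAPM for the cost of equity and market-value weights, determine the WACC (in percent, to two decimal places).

Cost of equity via CAPM: Re = 3.38% + 1.2 × 4.87% = 9.2240%.
Cost of preferred: Rp = 5.46 / 90.73 = 6.0179%.
Market value of equity E = 6.5 × 725.69m = 4716.985m.
Total capital V = 4716.985 + 509.9 + 7072 = 12298.885.
Equity: weight = 4716.985/12298.885 = 0.3835; cost = 9.224%.
Preferred: weight = 509.9/12298.885 = 0.0415; cost = 6.0179%.
Private placement notes: weight = 7072/12298.885 = 0.5750; after-tax cost = 4.4% × (1 − 34%) = 2.9040%.
WACC = 0.3835 × 9.2240% + 0.0415 × 6.0179% + 0.5750 × 2.9040% = 5.4570%.

5.46%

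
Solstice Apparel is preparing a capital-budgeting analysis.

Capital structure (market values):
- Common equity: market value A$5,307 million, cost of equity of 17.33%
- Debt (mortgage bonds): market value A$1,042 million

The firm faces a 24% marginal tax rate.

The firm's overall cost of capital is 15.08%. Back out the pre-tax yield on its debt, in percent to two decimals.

Total capital V = 5307 + 1042 = 6349.
Equity weight = 5307/6349 = 0.8359.
Mortgage bonds weight = 1042/6349 = 0.1641.
Equity contribution = 0.8359 × 17.33% = 14.4858%.
Remaining for debt = 15.08% − 14.4858% = 0.5942%.
Rd × (1 − 24%) × 0.1641 = 0.5942%  ⇒  Rd = 4.7639%.

4.76%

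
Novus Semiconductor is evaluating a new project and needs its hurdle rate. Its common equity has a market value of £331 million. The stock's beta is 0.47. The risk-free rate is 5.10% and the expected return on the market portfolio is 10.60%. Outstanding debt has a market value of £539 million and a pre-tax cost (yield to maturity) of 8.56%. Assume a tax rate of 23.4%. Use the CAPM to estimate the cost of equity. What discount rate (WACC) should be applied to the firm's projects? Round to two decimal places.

Market risk premium = 10.6% − 5.1% = 5.5%.
Cost of equity via CAPM: Re = 5.1% + 0.47 × 5.5% = 7.6850%.
Total capital V = 331 + 539 = 870.
Equity: weight = 331/870 = 0.3805; cost = 7.685%.
Debt: weight = 539/870 = 0.6195; after-tax cost = 8.56% × (1 − 23.4%) = 6.5570%.
WACC = 0.3805 × 7.6850% + 0.6195 × 6.5570% = 6.9861%.

6.99%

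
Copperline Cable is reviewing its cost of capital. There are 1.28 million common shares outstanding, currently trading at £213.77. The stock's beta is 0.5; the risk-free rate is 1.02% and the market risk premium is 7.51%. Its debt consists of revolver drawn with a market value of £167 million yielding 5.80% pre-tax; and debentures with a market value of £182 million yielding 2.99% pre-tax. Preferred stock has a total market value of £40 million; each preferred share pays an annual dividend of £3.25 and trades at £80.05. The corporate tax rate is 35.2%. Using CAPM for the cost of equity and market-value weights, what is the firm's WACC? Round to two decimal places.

3.70%

Cost of equity via CAPM: Re = 1.02% + 0.5 × 7.51% = 4.7750%.
Cost of preferred: Rp = 3.25 / 80.05 = 4.0600%.
Market value of equity E = 213.77 × 1.28m = 273.6256m.
Total capital V = 273.6256 + 40 + 167 + 182 = 662.6256.
Equity: weight = 273.6256/662.6256 = 0.4129; cost = 4.775%.
Preferred: weight = 40/662.6256 = 0.0604; cost = 4.06%.
Revolver drawn: weight = 167/662.6256 = 0.2520; after-tax cost = 5.8% × (1 − 35.2%) = 3.7584%.
Debentures: weight = 182/662.6256 = 0.2747; after-tax cost = 2.99% × (1 − 35.2%) = 1.9375%.
WACC = 0.4129 × 4.7750% + 0.0604 × 4.0600% + 0.2520 × 3.7584% + 0.2747 × 1.9375% = 3.6963%.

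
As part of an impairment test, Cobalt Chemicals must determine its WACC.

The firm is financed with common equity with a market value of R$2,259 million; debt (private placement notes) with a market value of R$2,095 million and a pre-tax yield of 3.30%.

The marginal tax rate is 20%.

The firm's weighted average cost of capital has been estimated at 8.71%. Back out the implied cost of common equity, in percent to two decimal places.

Total capital V = 2259 + 2095 = 4354.
Equity weight = 2259/4354 = 0.5188.
Private placement notes weight = 2095/4354 = 0.4812.
Debt contribution = 0.4812 × 3.3% × (1 − 20%) = 1.2703%.
Required equity contribution = 8.71% − 1.2703% = 7.4397%.
Re = 7.4397% / 0.5188 = 14.3393%.

14.34%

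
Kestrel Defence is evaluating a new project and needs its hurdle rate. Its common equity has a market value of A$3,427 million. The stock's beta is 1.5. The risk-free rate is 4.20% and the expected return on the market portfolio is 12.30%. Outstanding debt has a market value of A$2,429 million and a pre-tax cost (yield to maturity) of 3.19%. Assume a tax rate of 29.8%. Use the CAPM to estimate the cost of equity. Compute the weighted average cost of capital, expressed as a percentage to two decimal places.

10.50%

Market risk premium = 12.3% − 4.2% = 8.1%.
Cost of equity via CAPM: Re = 4.2% + 1.5 × 8.1% = 16.3500%.
Total capital V = 3427 + 2429 = 5856.
Equity: weight = 3427/5856 = 0.5852; cost = 16.35%.
Debt: weight = 2429/5856 = 0.4148; after-tax cost = 3.19% × (1 − 29.8%) = 2.2394%.
WACC = 0.5852 × 16.3500% + 0.4148 × 2.2394% = 10.4971%.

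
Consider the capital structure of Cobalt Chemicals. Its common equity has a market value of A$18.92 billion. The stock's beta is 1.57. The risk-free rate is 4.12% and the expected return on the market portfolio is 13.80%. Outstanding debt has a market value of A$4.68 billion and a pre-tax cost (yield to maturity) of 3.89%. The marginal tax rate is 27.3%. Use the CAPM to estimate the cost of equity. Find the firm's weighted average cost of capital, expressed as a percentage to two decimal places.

16.05%

Market risk premium = 13.8% − 4.12% = 9.68%.
Cost of equity via CAPM: Re = 4.12% + 1.57 × 9.68% = 19.3176%.
Total capital V = 18.92 + 4.68 = 23.6.
Equity: weight = 18.92/23.6 = 0.8017; cost = 19.3176%.
Debt: weight = 4.68/23.6 = 0.1983; after-tax cost = 3.89% × (1 − 27.3%) = 2.8280%.
WACC = 0.8017 × 19.3176% + 0.1983 × 2.8280% = 16.0476%.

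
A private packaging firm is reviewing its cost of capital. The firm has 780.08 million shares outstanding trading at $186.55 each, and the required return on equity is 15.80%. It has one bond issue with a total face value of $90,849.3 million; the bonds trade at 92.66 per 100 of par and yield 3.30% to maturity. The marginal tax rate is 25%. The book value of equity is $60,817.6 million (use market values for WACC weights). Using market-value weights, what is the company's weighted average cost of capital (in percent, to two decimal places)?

Market value of equity E = 186.55 × 780.08m = 145523.924m. Market value of debt D = 90849.3m × 92.66/100 = 84180.96138m.
Total capital V = 145523.924 + 84180.96138 = 229704.88538.
Equity: weight = 145523.924/229704.88538 = 0.6335; cost = 15.8%.
Bonds outstanding: weight = 84180.96138/229704.88538 = 0.3665; after-tax cost = 3.3% × (1 − 25%) = 2.4750%.
WACC = 0.6335 × 15.8000% + 0.3665 × 2.4750% = 10.9167%.

10.92%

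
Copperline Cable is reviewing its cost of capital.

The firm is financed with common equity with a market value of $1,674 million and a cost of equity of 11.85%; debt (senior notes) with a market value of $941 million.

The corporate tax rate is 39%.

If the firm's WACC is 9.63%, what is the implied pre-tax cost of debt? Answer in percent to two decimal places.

9.31%

Total capital V = 1674 + 941 = 2615.
Equity weight = 1674/2615 = 0.6402.
Senior notes weight = 941/2615 = 0.3598.
Equity contribution = 0.6402 × 11.85% = 7.5858%.
Remaining for debt = 9.63% − 7.5858% = 2.0442%.
Rd × (1 − 39%) × 0.3598 = 2.0442%  ⇒  Rd = 9.3126%.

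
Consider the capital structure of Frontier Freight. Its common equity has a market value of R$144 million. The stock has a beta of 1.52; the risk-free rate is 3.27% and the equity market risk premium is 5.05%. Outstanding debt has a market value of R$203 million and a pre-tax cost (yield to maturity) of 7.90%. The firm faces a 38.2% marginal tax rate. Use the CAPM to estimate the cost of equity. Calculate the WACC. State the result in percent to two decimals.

Cost of equity via CAPM: Re = 3.27% + 1.52 × 5.05% = 10.9460%.
Total capital V = 144 + 203 = 347.
Equity: weight = 144/347 = 0.4150; cost = 10.946%.
Debt: weight = 203/347 = 0.5850; after-tax cost = 7.9% × (1 − 38.2%) = 4.8822%.
WACC = 0.4150 × 10.9460% + 0.5850 × 4.8822% = 7.3986%.

7.40%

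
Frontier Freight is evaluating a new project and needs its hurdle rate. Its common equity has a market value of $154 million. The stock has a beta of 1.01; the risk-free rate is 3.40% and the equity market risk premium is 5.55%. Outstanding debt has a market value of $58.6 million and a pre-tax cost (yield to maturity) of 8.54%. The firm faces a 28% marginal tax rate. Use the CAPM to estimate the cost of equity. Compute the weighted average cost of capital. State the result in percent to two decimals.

Cost of equity via CAPM: Re = 3.4% + 1.01 × 5.55% = 9.0055%.
Total capital V = 154 + 58.6 = 212.6.
Equity: weight = 154/212.6 = 0.7244; cost = 9.0055%.
Debt: weight = 58.6/212.6 = 0.2756; after-tax cost = 8.54% × (1 − 28%) = 6.1488%.
WACC = 0.7244 × 9.0055% + 0.2756 × 6.1488% = 8.2181%.

8.22%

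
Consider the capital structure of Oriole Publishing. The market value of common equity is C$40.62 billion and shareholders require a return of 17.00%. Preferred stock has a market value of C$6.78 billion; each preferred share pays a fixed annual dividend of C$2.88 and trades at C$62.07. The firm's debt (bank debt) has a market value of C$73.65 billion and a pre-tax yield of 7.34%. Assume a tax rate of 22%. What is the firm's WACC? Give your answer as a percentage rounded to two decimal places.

Cost of preferred: Rp = 2.88 / 62.07 = 4.6399%.
Total capital V = 40.62 + 6.78 + 73.65 = 121.05.
Equity: weight = 40.62/121.05 = 0.3356; cost = 17%.
Preferred: weight = 6.78/121.05 = 0.0560; cost = 4.6399%.
Bank debt: weight = 73.65/121.05 = 0.6084; after-tax cost = 7.34% × (1 − 22%) = 5.7252%.
WACC = 0.3356 × 17.0000% + 0.0560 × 4.6399% + 0.6084 × 5.7252% = 9.4478%.

9.45%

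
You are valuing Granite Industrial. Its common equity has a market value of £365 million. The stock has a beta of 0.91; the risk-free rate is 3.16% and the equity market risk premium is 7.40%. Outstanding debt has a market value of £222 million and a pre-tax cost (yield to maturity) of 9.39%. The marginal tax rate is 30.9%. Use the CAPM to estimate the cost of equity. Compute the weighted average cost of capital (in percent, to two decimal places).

8.61%

Cost of equity via CAPM: Re = 3.16% + 0.91 × 7.4% = 9.8940%.
Total capital V = 365 + 222 = 587.
Equity: weight = 365/587 = 0.6218; cost = 9.894%.
Debt: weight = 222/587 = 0.3782; after-tax cost = 9.39% × (1 − 30.9%) = 6.4885%.
WACC = 0.6218 × 9.8940% + 0.3782 × 6.4885% = 8.6061%.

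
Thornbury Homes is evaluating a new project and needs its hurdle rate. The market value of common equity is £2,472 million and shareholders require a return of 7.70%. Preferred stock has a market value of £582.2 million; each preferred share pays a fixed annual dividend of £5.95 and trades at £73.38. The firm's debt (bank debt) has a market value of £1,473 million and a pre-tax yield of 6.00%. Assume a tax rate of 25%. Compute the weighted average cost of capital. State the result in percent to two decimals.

Cost of preferred: Rp = 5.95 / 73.38 = 8.1085%.
Total capital V = 2472 + 582.2 + 1473 = 4527.2.
Equity: weight = 2472/4527.2 = 0.5460; cost = 7.7%.
Preferred: weight = 582.2/4527.2 = 0.1286; cost = 8.1085%.
Bank debt: weight = 1473/4527.2 = 0.3254; after-tax cost = 6% × (1 − 25%) = 4.5000%.
WACC = 0.5460 × 7.7000% + 0.1286 × 8.1085% + 0.3254 × 4.5000% = 6.7114%.

6.71%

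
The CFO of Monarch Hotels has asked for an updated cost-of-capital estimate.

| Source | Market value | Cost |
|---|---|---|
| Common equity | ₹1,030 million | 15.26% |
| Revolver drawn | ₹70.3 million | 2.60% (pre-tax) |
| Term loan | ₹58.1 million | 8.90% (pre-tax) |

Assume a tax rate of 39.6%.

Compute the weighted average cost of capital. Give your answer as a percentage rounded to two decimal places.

Total capital V = 1030 + 70.3 + 58.1 = 1158.4.
Equity: weight = 1030/1158.4 = 0.8892; cost = 15.26%.
Revolver drawn: weight = 70.3/1158.4 = 0.0607; after-tax cost = 2.6% × (1 − 39.6%) = 1.5704%.
Term loan: weight = 58.1/1158.4 = 0.0502; after-tax cost = 8.9% × (1 − 39.6%) = 5.3756%.
WACC = 0.8892 × 15.2600% + 0.0607 × 1.5704% + 0.0502 × 5.3756% = 13.9335%.

13.93%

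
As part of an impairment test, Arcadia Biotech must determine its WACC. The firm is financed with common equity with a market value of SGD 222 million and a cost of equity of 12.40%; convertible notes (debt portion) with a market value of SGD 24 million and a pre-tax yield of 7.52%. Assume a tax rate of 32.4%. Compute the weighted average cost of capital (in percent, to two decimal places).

Total capital V = 222 + 24 = 246.
Equity: weight = 222/246 = 0.9024; cost = 12.4%.
Convertible notes (debt portion): weight = 24/246 = 0.0976; after-tax cost = 7.52% × (1 − 32.4%) = 5.0835%.
WACC = 0.9024 × 12.4000% + 0.0976 × 5.0835% = 11.6862%.

11.69%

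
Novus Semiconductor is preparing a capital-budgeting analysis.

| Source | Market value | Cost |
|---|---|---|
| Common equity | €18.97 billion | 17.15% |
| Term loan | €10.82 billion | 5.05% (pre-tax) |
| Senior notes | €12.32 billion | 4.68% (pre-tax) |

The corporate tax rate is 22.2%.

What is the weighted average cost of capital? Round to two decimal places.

Total capital V = 18.97 + 10.82 + 12.32 = 42.11.
Equity: weight = 18.97/42.11 = 0.4505; cost = 17.15%.
Term loan: weight = 10.82/42.11 = 0.2569; after-tax cost = 5.05% × (1 − 22.2%) = 3.9289%.
Senior notes: weight = 12.32/42.11 = 0.2926; after-tax cost = 4.68% × (1 − 22.2%) = 3.6410%.
WACC = 0.4505 × 17.1500% + 0.2569 × 3.9289% + 0.2926 × 3.6410% = 9.8006%.

9.80%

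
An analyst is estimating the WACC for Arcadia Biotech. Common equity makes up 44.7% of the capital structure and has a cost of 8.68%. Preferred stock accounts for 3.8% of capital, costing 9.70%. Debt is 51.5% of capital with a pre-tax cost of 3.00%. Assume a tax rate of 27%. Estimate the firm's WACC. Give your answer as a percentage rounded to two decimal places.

5.38%

After-tax cost of debt = 3% × (1 − 27%) = 2.1900%.
WACC = 0.447 × 8.6800% + 0.038 × 9.7000% + 0.515 × 2.1900% = 5.3764%.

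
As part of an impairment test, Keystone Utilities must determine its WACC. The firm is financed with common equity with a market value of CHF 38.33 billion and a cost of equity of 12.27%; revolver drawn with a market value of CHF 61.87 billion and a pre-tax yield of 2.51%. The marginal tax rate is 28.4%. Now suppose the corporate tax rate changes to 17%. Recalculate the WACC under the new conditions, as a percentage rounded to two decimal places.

After the change:
Total capital V = 38.33 + 61.87 = 100.2.
Equity: weight = 38.33/100.2 = 0.3825; cost = 12.27%.
Revolver drawn: weight = 61.87/100.2 = 0.6175; after-tax cost = 2.51% × (1 − 17%) = 2.0833%.
WACC = 0.3825 × 12.2700% + 0.6175 × 2.0833% = 5.9801%.

5.98%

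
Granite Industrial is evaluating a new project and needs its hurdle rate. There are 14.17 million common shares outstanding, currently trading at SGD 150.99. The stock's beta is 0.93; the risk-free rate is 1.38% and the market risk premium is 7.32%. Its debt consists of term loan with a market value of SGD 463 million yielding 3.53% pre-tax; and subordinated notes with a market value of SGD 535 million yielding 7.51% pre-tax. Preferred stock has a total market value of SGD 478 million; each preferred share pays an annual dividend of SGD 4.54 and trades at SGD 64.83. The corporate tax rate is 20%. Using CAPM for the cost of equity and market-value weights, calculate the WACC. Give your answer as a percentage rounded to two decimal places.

7.02%

Cost of equity via CAPM: Re = 1.38% + 0.93 × 7.32% = 8.1876%.
Cost of preferred: Rp = 4.54 / 64.83 = 7.0029%.
Market value of equity E = 150.99 × 14.17m = 2139.5283m.
Total capital V = 2139.5283 + 478 + 463 + 535 = 3615.5283.
Equity: weight = 2139.5283/3615.5283 = 0.5918; cost = 8.1876%.
Preferred: weight = 478/3615.5283 = 0.1322; cost = 7.0029%.
Term loan: weight = 463/3615.5283 = 0.1281; after-tax cost = 3.53% × (1 − 20%) = 2.8240%.
Subordinated notes: weight = 535/3615.5283 = 0.1480; after-tax cost = 7.51% × (1 − 20%) = 6.0080%.
WACC = 0.5918 × 8.1876% + 0.1322 × 7.0029% + 0.1281 × 2.8240% + 0.1480 × 6.0080% = 7.0216%.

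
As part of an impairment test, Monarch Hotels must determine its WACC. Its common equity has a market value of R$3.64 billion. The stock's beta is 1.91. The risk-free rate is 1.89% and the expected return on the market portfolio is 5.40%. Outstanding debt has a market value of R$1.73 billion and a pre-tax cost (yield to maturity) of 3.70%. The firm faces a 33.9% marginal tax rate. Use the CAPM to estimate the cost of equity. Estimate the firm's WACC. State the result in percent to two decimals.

Market risk premium = 5.4% − 1.89% = 3.51%.
Cost of equity via CAPM: Re = 1.89% + 1.91 × 3.51% = 8.5941%.
Total capital V = 3.64 + 1.73 = 5.37.
Equity: weight = 3.64/5.37 = 0.6778; cost = 8.5941%.
Debt: weight = 1.73/5.37 = 0.3222; after-tax cost = 3.7% × (1 − 33.9%) = 2.4457%.
WACC = 0.6778 × 8.5941% + 0.3222 × 2.4457% = 6.6133%.

6.61%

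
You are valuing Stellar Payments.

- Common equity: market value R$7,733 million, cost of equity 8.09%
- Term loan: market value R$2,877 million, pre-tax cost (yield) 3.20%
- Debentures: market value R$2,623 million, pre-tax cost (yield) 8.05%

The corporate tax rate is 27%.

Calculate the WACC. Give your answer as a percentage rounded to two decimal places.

6.40%

Total capital V = 7733 + 2877 + 2623 = 13233.
Equity: weight = 7733/13233 = 0.5844; cost = 8.09%.
Term loan: weight = 2877/13233 = 0.2174; after-tax cost = 3.2% × (1 − 27%) = 2.3360%.
Debentures: weight = 2623/13233 = 0.1982; after-tax cost = 8.05% × (1 − 27%) = 5.8765%.
WACC = 0.5844 × 8.0900% + 0.2174 × 2.3360% + 0.1982 × 5.8765% = 6.4003%.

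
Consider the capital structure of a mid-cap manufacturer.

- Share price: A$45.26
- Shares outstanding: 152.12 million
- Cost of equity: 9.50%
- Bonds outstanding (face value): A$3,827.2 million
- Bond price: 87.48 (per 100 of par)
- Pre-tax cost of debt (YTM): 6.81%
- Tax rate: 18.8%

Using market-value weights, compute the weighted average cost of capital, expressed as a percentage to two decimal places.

8.20%

Market value of equity E = 45.26 × 152.12m = 6884.9512m. Market value of debt D = 3827.2m × 87.48/100 = 3348.03456m.
Total capital V = 6884.9512 + 3348.03456 = 10232.98576.
Equity: weight = 6884.9512/10232.98576 = 0.6728; cost = 9.5%.
Bonds outstanding: weight = 3348.03456/10232.98576 = 0.3272; after-tax cost = 6.81% × (1 − 18.8%) = 5.5297%.
WACC = 0.6728 × 9.5000% + 0.3272 × 5.5297% = 8.2010%.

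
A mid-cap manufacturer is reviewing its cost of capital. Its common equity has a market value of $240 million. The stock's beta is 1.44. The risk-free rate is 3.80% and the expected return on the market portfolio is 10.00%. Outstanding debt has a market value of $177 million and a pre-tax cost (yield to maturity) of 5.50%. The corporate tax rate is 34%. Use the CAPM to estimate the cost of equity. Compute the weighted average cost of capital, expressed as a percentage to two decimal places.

8.87%

Market risk premium = 10.0% − 3.8% = 6.2%.
Cost of equity via CAPM: Re = 3.8% + 1.44 × 6.2% = 12.7280%.
Total capital V = 240 + 177 = 417.
Equity: weight = 240/417 = 0.5755; cost = 12.728%.
Debt: weight = 177/417 = 0.4245; after-tax cost = 5.5% × (1 − 34%) = 3.6300%.
WACC = 0.5755 × 12.7280% + 0.4245 × 3.6300% = 8.8663%.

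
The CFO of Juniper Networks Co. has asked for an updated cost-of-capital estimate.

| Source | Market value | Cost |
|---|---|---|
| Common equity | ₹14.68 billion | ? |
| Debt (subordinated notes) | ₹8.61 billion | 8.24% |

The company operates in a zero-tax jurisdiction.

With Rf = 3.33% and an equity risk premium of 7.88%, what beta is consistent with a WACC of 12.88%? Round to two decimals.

Total capital V = 14.68 + 8.61 = 23.29.
Equity weight = 14.68/23.29 = 0.6303.
Subordinated notes weight = 8.61/23.29 = 0.3697.
Debt contribution = 0.3697 × 8.24% × (1 − 0%) = 3.0462%.
Required equity contribution = 12.88% − 3.0462% = 9.8338%  ⇒  Re = 15.6014%.
CAPM: 15.6014% = 3.33% + β × 7.88%  ⇒  β = 1.5573.

1.56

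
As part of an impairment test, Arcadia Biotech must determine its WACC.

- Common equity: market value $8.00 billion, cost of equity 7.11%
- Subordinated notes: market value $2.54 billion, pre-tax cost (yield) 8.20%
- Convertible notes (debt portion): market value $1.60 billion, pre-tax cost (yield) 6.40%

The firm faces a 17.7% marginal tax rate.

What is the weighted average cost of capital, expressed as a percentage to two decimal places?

6.79%

Total capital V = 8 + 2.54 + 1.6 = 12.14.
Equity: weight = 8/12.14 = 0.6590; cost = 7.11%.
Subordinated notes: weight = 2.54/12.14 = 0.2092; after-tax cost = 8.2% × (1 − 17.7%) = 6.7486%.
Convertible notes (debt portion): weight = 1.6/12.14 = 0.1318; after-tax cost = 6.4% × (1 − 17.7%) = 5.2672%.
WACC = 0.6590 × 7.1100% + 0.2092 × 6.7486% + 0.1318 × 5.2672% = 6.7915%.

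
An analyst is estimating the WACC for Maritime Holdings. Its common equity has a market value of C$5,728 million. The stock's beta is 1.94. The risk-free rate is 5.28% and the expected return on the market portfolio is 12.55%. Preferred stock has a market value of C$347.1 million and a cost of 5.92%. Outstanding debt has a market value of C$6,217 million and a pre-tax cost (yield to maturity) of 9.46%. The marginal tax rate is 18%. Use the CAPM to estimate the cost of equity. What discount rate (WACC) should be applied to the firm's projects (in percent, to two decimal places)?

13.12%

Market risk premium = 12.55% − 5.28% = 7.27%.
Cost of equity via CAPM: Re = 5.28% + 1.94 × 7.27% = 19.3838%.
Total capital V = 5728 + 347.1 + 6217 = 12292.1.
Equity: weight = 5728/12292.1 = 0.4660; cost = 19.3838%.
Preferred: weight = 347.1/12292.1 = 0.0282; cost = 5.92%.
Debt: weight = 6217/12292.1 = 0.5058; after-tax cost = 9.46% × (1 − 18%) = 7.7572%.
WACC = 0.4660 × 19.3838% + 0.0282 × 5.9200% + 0.5058 × 7.7572% = 13.1232%.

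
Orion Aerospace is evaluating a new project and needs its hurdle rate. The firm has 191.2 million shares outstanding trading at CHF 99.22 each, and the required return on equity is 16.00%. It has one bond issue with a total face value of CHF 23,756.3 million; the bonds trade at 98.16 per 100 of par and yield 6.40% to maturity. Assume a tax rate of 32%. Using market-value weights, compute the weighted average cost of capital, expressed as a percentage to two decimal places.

Market value of equity E = 99.22 × 191.2m = 18970.864m. Market value of debt D = 23756.3m × 98.16/100 = 23319.18408m.
Total capital V = 18970.864 + 23319.18408 = 42290.04808.
Equity: weight = 18970.864/42290.04808 = 0.4486; cost = 16%.
Bonds outstanding: weight = 23319.18408/42290.04808 = 0.5514; after-tax cost = 6.4% × (1 − 32%) = 4.3520%.
WACC = 0.4486 × 16.0000% + 0.5514 × 4.3520% = 9.5772%.

9.58%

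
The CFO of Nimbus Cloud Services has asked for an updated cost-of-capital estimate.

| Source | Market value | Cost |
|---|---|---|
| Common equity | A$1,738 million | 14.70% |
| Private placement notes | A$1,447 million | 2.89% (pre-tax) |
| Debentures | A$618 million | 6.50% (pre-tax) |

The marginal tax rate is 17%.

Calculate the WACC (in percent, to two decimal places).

Total capital V = 1738 + 1447 + 618 = 3803.
Equity: weight = 1738/3803 = 0.4570; cost = 14.7%.
Private placement notes: weight = 1447/3803 = 0.3805; after-tax cost = 2.89% × (1 − 17%) = 2.3987%.
Debentures: weight = 618/3803 = 0.1625; after-tax cost = 6.5% × (1 − 17%) = 5.3950%.
WACC = 0.4570 × 14.7000% + 0.3805 × 2.3987% + 0.1625 × 5.3950% = 8.5074%.

8.51%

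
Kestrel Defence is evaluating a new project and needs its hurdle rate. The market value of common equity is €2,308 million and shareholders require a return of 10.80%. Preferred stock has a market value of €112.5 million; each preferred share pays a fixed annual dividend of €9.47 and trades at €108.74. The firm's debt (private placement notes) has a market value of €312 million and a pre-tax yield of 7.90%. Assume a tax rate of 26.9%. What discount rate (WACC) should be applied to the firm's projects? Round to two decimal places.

Cost of preferred: Rp = 9.47 / 108.74 = 8.7088%.
Total capital V = 2308 + 112.5 + 312 = 2732.5.
Equity: weight = 2308/2732.5 = 0.8446; cost = 10.8%.
Preferred: weight = 112.5/2732.5 = 0.0412; cost = 8.7088%.
Private placement notes: weight = 312/2732.5 = 0.1142; after-tax cost = 7.9% × (1 − 26.9%) = 5.7749%.
WACC = 0.8446 × 10.8000% + 0.0412 × 8.7088% + 0.1142 × 5.7749% = 10.1401%.

10.14%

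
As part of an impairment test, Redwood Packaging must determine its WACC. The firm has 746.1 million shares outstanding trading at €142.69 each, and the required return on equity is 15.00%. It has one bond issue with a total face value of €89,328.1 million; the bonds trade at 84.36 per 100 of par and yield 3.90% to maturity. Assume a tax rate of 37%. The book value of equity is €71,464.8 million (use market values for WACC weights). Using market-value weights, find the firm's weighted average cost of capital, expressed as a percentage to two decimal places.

Market value of equity E = 142.69 × 746.1m = 106461.009m. Market value of debt D = 89328.1m × 84.36/100 = 75357.18516m.
Total capital V = 106461.009 + 75357.18516 = 181818.19416.
Equity: weight = 106461.009/181818.19416 = 0.5855; cost = 15%.
Bonds outstanding: weight = 75357.18516/181818.19416 = 0.4145; after-tax cost = 3.9% × (1 − 37%) = 2.4570%.
WACC = 0.5855 × 15.0000% + 0.4145 × 2.4570% = 9.8014%.

9.80%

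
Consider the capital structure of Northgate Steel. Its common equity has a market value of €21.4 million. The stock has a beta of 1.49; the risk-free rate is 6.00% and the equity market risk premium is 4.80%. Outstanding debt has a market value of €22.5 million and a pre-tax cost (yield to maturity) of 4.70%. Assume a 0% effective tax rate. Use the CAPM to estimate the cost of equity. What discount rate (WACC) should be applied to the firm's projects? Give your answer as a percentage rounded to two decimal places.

8.82%

Cost of equity via CAPM: Re = 6.0% + 1.49 × 4.8% = 13.1520%.
Total capital V = 21.4 + 22.5 = 43.9.
Equity: weight = 21.4/43.9 = 0.4875; cost = 13.152%.
Debt: weight = 22.5/43.9 = 0.5125; after-tax cost = 4.7% × (1 − 0%) = 4.7000%.
WACC = 0.4875 × 13.1520% + 0.5125 × 4.7000% = 8.8201%.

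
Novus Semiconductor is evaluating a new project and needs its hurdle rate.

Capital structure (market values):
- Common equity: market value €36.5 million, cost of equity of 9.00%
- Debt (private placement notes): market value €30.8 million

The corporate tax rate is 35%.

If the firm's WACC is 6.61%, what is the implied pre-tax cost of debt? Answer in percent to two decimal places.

5.81%

Total capital V = 36.5 + 30.8 = 67.3.
Equity weight = 36.5/67.3 = 0.5423.
Private placement notes weight = 30.8/67.3 = 0.4577.
Equity contribution = 0.5423 × 9% = 4.8811%.
Remaining for debt = 6.61% − 4.8811% = 1.7289%.
Rd × (1 − 35%) × 0.4577 = 1.7289%  ⇒  Rd = 5.8118%.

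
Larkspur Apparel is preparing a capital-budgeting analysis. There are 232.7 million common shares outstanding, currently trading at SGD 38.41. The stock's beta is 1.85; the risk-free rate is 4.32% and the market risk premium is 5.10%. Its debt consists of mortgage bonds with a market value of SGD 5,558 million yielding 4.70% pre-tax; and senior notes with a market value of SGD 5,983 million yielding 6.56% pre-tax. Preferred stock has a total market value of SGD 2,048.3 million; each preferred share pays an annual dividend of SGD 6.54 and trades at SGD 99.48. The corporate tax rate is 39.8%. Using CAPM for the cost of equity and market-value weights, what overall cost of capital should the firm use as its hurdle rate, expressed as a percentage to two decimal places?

Cost of equity via CAPM: Re = 4.32% + 1.85 × 5.1% = 13.7550%.
Cost of preferred: Rp = 6.54 / 99.48 = 6.5742%.
Market value of equity E = 38.41 × 232.7m = 8938.007m.
Total capital V = 8938.007 + 2048.3 + 5558 + 5983 = 22527.307.
Equity: weight = 8938.007/22527.307 = 0.3968; cost = 13.755%.
Preferred: weight = 2048.3/22527.307 = 0.0909; cost = 6.5742%.
Mortgage bonds: weight = 5558/22527.307 = 0.2467; after-tax cost = 4.7% × (1 − 39.8%) = 2.8294%.
Senior notes: weight = 5983/22527.307 = 0.2656; after-tax cost = 6.56% × (1 − 39.8%) = 3.9491%.
WACC = 0.3968 × 13.7550% + 0.0909 × 6.5742% + 0.2467 × 2.8294% + 0.2656 × 3.9491% = 7.8022%.

7.80%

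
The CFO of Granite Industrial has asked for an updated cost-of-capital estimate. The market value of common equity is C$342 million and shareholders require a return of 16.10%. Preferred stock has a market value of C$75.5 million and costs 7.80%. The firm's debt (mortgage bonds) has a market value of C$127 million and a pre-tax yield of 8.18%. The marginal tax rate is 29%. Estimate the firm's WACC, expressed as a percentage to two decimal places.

Total capital V = 342 + 75.5 + 127 = 544.5.
Equity: weight = 342/544.5 = 0.6281; cost = 16.1%.
Preferred: weight = 75.5/544.5 = 0.1387; cost = 7.8%.
Mortgage bonds: weight = 127/544.5 = 0.2332; after-tax cost = 8.18% × (1 − 29%) = 5.8078%.
WACC = 0.6281 × 16.1000% + 0.1387 × 7.8000% + 0.2332 × 5.8078% = 12.5486%.

12.55%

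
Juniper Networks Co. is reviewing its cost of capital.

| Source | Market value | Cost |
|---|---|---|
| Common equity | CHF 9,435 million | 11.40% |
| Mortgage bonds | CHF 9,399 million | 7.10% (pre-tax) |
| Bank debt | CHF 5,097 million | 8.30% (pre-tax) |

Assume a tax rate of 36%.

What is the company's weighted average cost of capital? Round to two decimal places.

Total capital V = 9435 + 9399 + 5097 = 23931.
Equity: weight = 9435/23931 = 0.3943; cost = 11.4%.
Mortgage bonds: weight = 9399/23931 = 0.3928; after-tax cost = 7.1% × (1 − 36%) = 4.5440%.
Bank debt: weight = 5097/23931 = 0.2130; after-tax cost = 8.3% × (1 − 36%) = 5.3120%.
WACC = 0.3943 × 11.4000% + 0.3928 × 4.5440% + 0.2130 × 5.3120% = 7.4106%.

7.41%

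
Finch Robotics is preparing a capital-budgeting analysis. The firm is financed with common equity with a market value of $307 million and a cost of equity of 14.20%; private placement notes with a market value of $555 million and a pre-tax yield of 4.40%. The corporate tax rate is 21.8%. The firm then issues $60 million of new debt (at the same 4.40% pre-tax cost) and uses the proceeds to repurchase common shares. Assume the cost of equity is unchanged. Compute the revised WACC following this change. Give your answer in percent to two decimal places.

6.52%

After the change:
Total capital V = 247 + 615 = 862.
Equity: weight = 247/862 = 0.2865; cost = 14.2%.
Private placement notes: weight = 615/862 = 0.7135; after-tax cost = 4.4% × (1 − 21.8%) = 3.4408%.
WACC = 0.2865 × 14.2000% + 0.7135 × 3.4408% = 6.5238%.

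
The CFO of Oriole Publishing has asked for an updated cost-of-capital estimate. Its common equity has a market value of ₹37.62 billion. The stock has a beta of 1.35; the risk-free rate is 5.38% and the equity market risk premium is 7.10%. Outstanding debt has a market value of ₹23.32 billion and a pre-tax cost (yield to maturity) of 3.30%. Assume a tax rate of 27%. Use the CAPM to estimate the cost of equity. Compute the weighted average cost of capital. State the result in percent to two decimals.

10.16%

Cost of equity via CAPM: Re = 5.38% + 1.35 × 7.1% = 14.9650%.
Total capital V = 37.62 + 23.32 = 60.94.
Equity: weight = 37.62/60.94 = 0.6173; cost = 14.965%.
Debt: weight = 23.32/60.94 = 0.3827; after-tax cost = 3.3% × (1 − 27%) = 2.4090%.
WACC = 0.6173 × 14.9650% + 0.3827 × 2.4090% = 10.1602%.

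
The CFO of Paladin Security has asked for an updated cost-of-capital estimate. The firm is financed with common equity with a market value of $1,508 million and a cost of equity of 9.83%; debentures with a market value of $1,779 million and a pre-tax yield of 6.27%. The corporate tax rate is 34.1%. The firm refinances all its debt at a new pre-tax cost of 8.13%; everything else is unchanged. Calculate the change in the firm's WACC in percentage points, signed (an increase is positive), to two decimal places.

Current WACC:
Total capital V = 1508 + 1779 = 3287.
Equity: weight = 1508/3287 = 0.4588; cost = 9.83%.
Debentures: weight = 1779/3287 = 0.5412; after-tax cost = 6.27% × (1 − 34.1%) = 4.1319%.
WACC = 0.4588 × 9.8300% + 0.5412 × 4.1319% = 6.7461%.
After the change:
Total capital V = 1508 + 1779 = 3287.
Equity: weight = 1508/3287 = 0.4588; cost = 9.83%.
Debentures: weight = 1779/3287 = 0.5412; after-tax cost = 8.13% × (1 − 34.1%) = 5.3577%.
WACC = 0.4588 × 9.8300% + 0.5412 × 5.3577% = 7.4095%.
Change in WACC = 7.4095% − 6.7461% = 0.6634 pp.

+0.66 pp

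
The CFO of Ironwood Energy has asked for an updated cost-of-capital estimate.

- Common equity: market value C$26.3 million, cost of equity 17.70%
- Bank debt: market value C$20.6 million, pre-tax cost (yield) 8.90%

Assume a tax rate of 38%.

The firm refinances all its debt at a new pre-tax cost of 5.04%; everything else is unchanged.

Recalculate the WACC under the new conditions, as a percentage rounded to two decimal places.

After the change:
Total capital V = 26.3 + 20.6 = 46.9.
Equity: weight = 26.3/46.9 = 0.5608; cost = 17.7%.
Bank debt: weight = 20.6/46.9 = 0.4392; after-tax cost = 5.04% × (1 − 38%) = 3.1248%.
WACC = 0.5608 × 17.7000% + 0.4392 × 3.1248% = 11.2981%.

11.30%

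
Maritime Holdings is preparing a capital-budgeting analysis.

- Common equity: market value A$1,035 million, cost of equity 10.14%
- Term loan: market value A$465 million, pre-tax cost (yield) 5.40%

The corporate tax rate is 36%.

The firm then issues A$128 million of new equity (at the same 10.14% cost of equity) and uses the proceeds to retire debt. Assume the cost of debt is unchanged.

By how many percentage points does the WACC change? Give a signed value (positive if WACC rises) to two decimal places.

+0.57 pp

Current WACC:
Total capital V = 1035 + 465 = 1500.
Equity: weight = 1035/1500 = 0.6900; cost = 10.14%.
Term loan: weight = 465/1500 = 0.3100; after-tax cost = 5.4% × (1 − 36%) = 3.4560%.
WACC = 0.6900 × 10.1400% + 0.3100 × 3.4560% = 8.0680%.
After the change:
Total capital V = 1163 + 337 = 1500.
Equity: weight = 1163/1500 = 0.7753; cost = 10.14%.
Term loan: weight = 337/1500 = 0.2247; after-tax cost = 5.4% × (1 − 36%) = 3.4560%.
WACC = 0.7753 × 10.1400% + 0.2247 × 3.4560% = 8.6383%.
Change in WACC = 8.6383% − 8.0680% = 0.5704 pp.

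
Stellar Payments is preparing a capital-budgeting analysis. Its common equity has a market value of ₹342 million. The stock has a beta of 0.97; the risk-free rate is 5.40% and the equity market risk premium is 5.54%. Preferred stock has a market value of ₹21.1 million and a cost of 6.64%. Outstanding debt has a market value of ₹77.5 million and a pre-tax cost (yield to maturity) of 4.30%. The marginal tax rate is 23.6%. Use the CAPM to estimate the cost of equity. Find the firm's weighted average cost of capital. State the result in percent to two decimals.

9.26%

Cost of equity via CAPM: Re = 5.4% + 0.97 × 5.54% = 10.7738%.
Total capital V = 342 + 21.1 + 77.5 = 440.6.
Equity: weight = 342/440.6 = 0.7762; cost = 10.7738%.
Preferred: weight = 21.1/440.6 = 0.0479; cost = 6.64%.
Debt: weight = 77.5/440.6 = 0.1759; after-tax cost = 4.3% × (1 − 23.6%) = 3.2852%.
WACC = 0.7762 × 10.7738% + 0.0479 × 6.6400% + 0.1759 × 3.2852% = 9.2586%.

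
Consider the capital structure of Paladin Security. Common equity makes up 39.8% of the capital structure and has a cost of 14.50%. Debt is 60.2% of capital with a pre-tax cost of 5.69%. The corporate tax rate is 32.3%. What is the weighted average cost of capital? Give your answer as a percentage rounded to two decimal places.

After-tax cost of debt = 5.69% × (1 − 32.3%) = 3.8521%.
WACC = 0.398 × 14.5000% + 0.602 × 3.8521% = 8.0900%.

8.09%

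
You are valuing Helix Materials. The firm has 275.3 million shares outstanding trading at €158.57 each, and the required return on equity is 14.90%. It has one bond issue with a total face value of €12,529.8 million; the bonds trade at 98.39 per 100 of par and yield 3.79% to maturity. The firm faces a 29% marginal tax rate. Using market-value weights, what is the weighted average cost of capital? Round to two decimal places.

12.21%

Market value of equity E = 158.57 × 275.3m = 43654.321m. Market value of debt D = 12529.8m × 98.39/100 = 12328.07022m.
Total capital V = 43654.321 + 12328.07022 = 55982.39122.
Equity: weight = 43654.321/55982.39122 = 0.7798; cost = 14.9%.
Bonds outstanding: weight = 12328.07022/55982.39122 = 0.2202; after-tax cost = 3.79% × (1 − 29%) = 2.6909%.
WACC = 0.7798 × 14.9000% + 0.2202 × 2.6909% = 12.2114%.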